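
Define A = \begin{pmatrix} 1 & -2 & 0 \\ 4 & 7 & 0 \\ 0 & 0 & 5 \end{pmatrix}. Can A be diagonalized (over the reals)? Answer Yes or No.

Characteristic polynomial: p(r) = r^3 - 13r^2 + 55r - 75 = (r - 5)^2(r - 3).
r = 5 has algebraic multiplicity 2; rank(A − 5I) = 1, so geometric multiplicity = 2.
Every eigenvalue has geometric = algebraic multiplicity, so A is diagonalizable.

Yes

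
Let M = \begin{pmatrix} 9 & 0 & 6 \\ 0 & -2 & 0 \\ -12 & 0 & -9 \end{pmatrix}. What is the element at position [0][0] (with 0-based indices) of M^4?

Characteristic polynomial: s^3 + 2s^2 - 9s - 18 = (s - 3)(s + 2)(s + 3), so the eigenvalues are -3, -2, 3.
s=-3: eigenvector (-1, 0, 2).
s=-2: eigenvector (0, 1, 0).
s=3: eigenvector (-1, 0, 1).
P = [[-1, 0, -1], [0, 1, 0], [2, 0, 1]], D = diag(-3, -2, 3), P⁻¹ = [[1, 0, 1], [0, 1, 0], [-2, 0, -1]].
M⁴ = P·diag(81, 16, 81)·P⁻¹ = [[81, 0, 0], [0, 16, 0], [0, 0, 81]].
The requested entry is 81.

81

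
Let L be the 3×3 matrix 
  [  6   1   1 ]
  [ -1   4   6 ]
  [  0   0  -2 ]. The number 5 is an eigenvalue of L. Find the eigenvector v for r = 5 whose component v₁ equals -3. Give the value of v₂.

3

L − 5I = [[1, 1, 1], [-1, -1, 6], [0, 0, -7]].
Solving (L − 5I)v = 0 gives the eigenspace spanned by (-3, 3, 0).
With v₁ = -3, v = (-3, 3, 0), so v₂ = 3.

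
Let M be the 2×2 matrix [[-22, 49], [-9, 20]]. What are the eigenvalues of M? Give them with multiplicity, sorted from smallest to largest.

-1, -1

Characteristic polynomial: p(s) = s^2 + 2s + 1 = (s + 1)^2.
Roots (with multiplicity): -1, -1.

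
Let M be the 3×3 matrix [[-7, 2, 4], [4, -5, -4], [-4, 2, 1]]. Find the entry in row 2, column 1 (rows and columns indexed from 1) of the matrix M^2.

Characteristic polynomial: s^3 + 11s^2 + 39s + 45 = (s + 3)^2(s + 5), so the eigenvalues are -5, -3, -3.
s=-5: eigenvector (1, -1, 1).
s=-3: eigenvector (1, 0, 1).
s=-3: eigenvector (1, 2, 0).
P = [[1, 1, 1], [-1, 0, 2], [1, 1, 0]], D = diag(-5, -3, -3), P⁻¹ = [[2, -1, -2], [-2, 1, 3], [1, 0, -1]].
M² = P·diag(25, 9, 9)·P⁻¹ = [[41, -16, -32], [-32, 25, 32], [32, -16, -23]].
The requested entry is -32.

-32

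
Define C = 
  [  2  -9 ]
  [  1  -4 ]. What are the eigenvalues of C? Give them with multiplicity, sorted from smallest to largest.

Characteristic polynomial: p(r) = r^2 + 2r + 1 = (r + 1)^2.
Roots (with multiplicity): -1, -1.

-1, -1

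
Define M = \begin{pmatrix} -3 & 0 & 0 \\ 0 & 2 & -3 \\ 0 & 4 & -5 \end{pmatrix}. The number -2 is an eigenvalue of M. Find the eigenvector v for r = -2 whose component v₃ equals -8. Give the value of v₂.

M + 2I = [[-1, 0, 0], [0, 4, -3], [0, 4, -3]].
Solving (M + 2I)v = 0 gives the eigenspace spanned by (0, -6, -8).
With v₃ = -8, v = (0, -6, -8), so v₂ = -6.

-6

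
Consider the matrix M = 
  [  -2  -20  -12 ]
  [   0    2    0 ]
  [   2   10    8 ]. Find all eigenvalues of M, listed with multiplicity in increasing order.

Characteristic polynomial: p(t) = t^3 - 8t^2 + 20t - 16 = (t - 4)(t - 2)^2.
Roots (with multiplicity): 2, 2, 4.

2, 2, 4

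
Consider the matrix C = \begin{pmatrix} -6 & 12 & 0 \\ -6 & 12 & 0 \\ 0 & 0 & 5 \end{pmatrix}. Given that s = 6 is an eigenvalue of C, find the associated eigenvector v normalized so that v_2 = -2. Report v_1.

-2

C − 6I = [[-12, 12, 0], [-6, 6, 0], [0, 0, -1]].
Solving (C − 6I)v = 0 gives the eigenspace spanned by (-2, -2, 0).
With v_2 = -2, v = (-2, -2, 0), so v_1 = -2.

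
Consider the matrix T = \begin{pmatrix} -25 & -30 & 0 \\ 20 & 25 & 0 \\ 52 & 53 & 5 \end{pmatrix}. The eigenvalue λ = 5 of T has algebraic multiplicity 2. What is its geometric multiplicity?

T − 5I = [[-30, -30, 0], [20, 20, 0], [52, 53, 0]].
This matrix has rank 2, so its null space has dimension 3 − 2 = 1.

1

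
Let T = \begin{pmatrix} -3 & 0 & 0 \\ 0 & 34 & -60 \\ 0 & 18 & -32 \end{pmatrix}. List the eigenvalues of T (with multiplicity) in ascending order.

-3, -2, 4

Characteristic polynomial: p(s) = s^3 + s^2 - 14s - 24 = (s - 4)(s + 2)(s + 3).
Roots (with multiplicity): -3, -2, 4.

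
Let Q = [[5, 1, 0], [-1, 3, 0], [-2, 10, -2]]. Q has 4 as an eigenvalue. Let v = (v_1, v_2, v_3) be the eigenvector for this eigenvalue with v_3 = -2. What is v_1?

Q − 4I = [[1, 1, 0], [-1, -1, 0], [-2, 10, -6]].
Solving (Q − 4I)v = 0 gives the eigenspace spanned by (1, -1, -2).
With v_3 = -2, v = (1, -1, -2), so v_1 = 1.

1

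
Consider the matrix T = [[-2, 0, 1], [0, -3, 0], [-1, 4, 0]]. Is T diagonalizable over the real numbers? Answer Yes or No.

Characteristic polynomial: p(s) = s^3 + 5s^2 + 7s + 3 = (s + 1)^2(s + 3).
s = -1 has algebraic multiplicity 2; rank(T + 1I) = 2, so geometric multiplicity = 1.
Geometric multiplicity < algebraic multiplicity, so T is not diagonalizable.

No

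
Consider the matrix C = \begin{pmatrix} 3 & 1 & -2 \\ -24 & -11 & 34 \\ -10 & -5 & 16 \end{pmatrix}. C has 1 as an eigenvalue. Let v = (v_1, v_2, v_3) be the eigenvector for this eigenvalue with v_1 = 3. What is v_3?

C − 1I = [[2, 1, -2], [-24, -12, 34], [-10, -5, 15]].
Solving (C − 1I)v = 0 gives the eigenspace spanned by (3, -6, 0).
With v_1 = 3, v = (3, -6, 0), so v_3 = 0.

0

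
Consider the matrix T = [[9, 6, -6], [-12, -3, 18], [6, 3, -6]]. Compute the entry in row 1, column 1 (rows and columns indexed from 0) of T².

-9

Characteristic polynomial: r^3 - 9r = r(r - 3)(r + 3), so the eigenvalues are -3, 0, 3.
r=-3: eigenvector (-3, 4, -2).
r=3: eigenvector (2, -1, 1).
r=0: eigenvector (-2, 2, -1).
P = [[-3, 2, -2], [4, -1, 2], [-2, 1, -1]], D = diag(-3, 3, 0), P⁻¹ = [[1, 0, -2], [0, 1, 2], [-2, 1, 5]].
T² = P·diag(9, 9, 0)·P⁻¹ = [[-27, 18, 90], [36, -9, -90], [-18, 9, 54]].
The requested entry is -9.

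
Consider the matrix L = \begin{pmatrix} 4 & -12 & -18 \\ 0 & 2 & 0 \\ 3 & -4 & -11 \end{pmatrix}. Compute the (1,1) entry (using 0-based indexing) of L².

4

Characteristic polynomial: μ^3 + 5μ^2 - 4μ - 20 = (μ - 2)(μ + 2)(μ + 5), so the eigenvalues are -5, -2, 2.
μ=-2: eigenvector (3, 0, 1).
μ=2: eigenvector (-3, 1, -1).
μ=-5: eigenvector (2, 0, 1).
P = [[3, -3, 2], [0, 1, 0], [1, -1, 1]], D = diag(-2, 2, -5), P⁻¹ = [[1, 1, -2], [0, 1, 0], [-1, 0, 3]].
L² = P·diag(4, 4, 25)·P⁻¹ = [[-38, 0, 126], [0, 4, 0], [-21, 0, 67]].
The requested entry is 4.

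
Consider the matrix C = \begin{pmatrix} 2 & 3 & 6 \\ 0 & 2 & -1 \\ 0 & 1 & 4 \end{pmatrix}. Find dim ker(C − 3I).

C − 3I = [[-1, 3, 6], [0, -1, -1], [0, 1, 1]].
This matrix has rank 2, so its null space has dimension 3 − 2 = 1.

1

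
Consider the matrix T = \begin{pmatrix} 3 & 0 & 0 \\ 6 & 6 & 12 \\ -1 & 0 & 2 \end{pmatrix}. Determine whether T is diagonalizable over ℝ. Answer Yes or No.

Characteristic polynomial: p(s) = s^3 - 11s^2 + 36s - 36 = (s - 6)(s - 3)(s - 2).
All 3 eigenvalues are distinct, so T is diagonalizable.

Yes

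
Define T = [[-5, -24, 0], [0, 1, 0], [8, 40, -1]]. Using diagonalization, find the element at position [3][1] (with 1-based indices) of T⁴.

Characteristic polynomial: μ^3 + 5μ^2 - μ - 5 = (μ - 1)(μ + 1)(μ + 5), so the eigenvalues are -5, -1, 1.
μ=-5: eigenvector (1, 0, -2).
μ=1: eigenvector (-4, 1, 4).
μ=-1: eigenvector (0, 0, 1).
P = [[1, -4, 0], [0, 1, 0], [-2, 4, 1]], D = diag(-5, 1, -1), P⁻¹ = [[1, 4, 0], [0, 1, 0], [2, 4, 1]].
T⁴ = P·diag(625, 1, 1)·P⁻¹ = [[625, 2496, 0], [0, 1, 0], [-1248, -4992, 1]].
The requested entry is -1248.

-1248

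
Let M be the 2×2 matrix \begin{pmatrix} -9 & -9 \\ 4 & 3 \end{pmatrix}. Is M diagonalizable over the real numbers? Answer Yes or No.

No

Characteristic polynomial: p(s) = s^2 + 6s + 9 = (s + 3)^2.
s = -3 has algebraic multiplicity 2; rank(M + 3I) = 1, so geometric multiplicity = 1.
Geometric multiplicity < algebraic multiplicity, so M is not diagonalizable.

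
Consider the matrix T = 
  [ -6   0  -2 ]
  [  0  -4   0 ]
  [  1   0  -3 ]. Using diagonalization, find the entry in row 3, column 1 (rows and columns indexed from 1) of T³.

61

Characteristic polynomial: s^3 + 13s^2 + 56s + 80 = (s + 4)^2(s + 5), so the eigenvalues are -5, -4, -4.
s=-4: eigenvector (-1, 0, 1).
s=-5: eigenvector (-2, 0, 1).
s=-4: eigenvector (0, 1, 0).
P = [[-1, -2, 0], [0, 0, 1], [1, 1, 0]], D = diag(-4, -5, -4), P⁻¹ = [[1, 0, 2], [-1, 0, -1], [0, 1, 0]].
T³ = P·diag(-64, -125, -64)·P⁻¹ = [[-186, 0, -122], [0, -64, 0], [61, 0, -3]].
The requested entry is 61.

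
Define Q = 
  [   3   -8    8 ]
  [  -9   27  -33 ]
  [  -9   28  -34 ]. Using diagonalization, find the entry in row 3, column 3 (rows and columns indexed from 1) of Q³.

-1132

Characteristic polynomial: s^3 + 4s^2 - 15s - 18 = (s - 3)(s + 1)(s + 6), so the eigenvalues are -6, -1, 3.
s=3: eigenvector (1, -1, -1).
s=-1: eigenvector (2, 3, 2).
s=-6: eigenvector (0, 1, 1).
P = [[1, 2, 0], [-1, 3, 1], [-1, 2, 1]], D = diag(3, -1, -6), P⁻¹ = [[1, -2, 2], [0, 1, -1], [1, -4, 5]].
Q³ = P·diag(27, -1, -216)·P⁻¹ = [[27, -56, 56], [-243, 915, -1131], [-243, 916, -1132]].
The requested entry is -1132.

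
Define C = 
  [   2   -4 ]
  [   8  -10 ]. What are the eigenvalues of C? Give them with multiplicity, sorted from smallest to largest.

-6, -2

Characteristic polynomial: p(r) = r^2 + 8r + 12 = (r + 2)(r + 6).
Roots (with multiplicity): -6, -2.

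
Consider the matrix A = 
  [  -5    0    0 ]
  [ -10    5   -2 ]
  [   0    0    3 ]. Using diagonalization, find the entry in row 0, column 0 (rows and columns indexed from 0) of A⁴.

625

Characteristic polynomial: s^3 - 3s^2 - 25s + 75 = (s - 5)(s - 3)(s + 5), so the eigenvalues are -5, 3, 5.
s=-5: eigenvector (1, 1, 0).
s=5: eigenvector (0, 1, 0).
s=3: eigenvector (0, 1, 1).
P = [[1, 0, 0], [1, 1, 1], [0, 0, 1]], D = diag(-5, 5, 3), P⁻¹ = [[1, 0, 0], [-1, 1, -1], [0, 0, 1]].
A⁴ = P·diag(625, 625, 81)·P⁻¹ = [[625, 0, 0], [0, 625, -544], [0, 0, 81]].
The requested entry is 625.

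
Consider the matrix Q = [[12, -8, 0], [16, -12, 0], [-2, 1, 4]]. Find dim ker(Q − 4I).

1

Q − 4I = [[8, -8, 0], [16, -16, 0], [-2, 1, 0]].
This matrix has rank 2, so its null space has dimension 3 − 2 = 1.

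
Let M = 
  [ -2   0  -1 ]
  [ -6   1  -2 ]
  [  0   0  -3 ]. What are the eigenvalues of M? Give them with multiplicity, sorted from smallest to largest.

Characteristic polynomial: p(r) = r^3 + 4r^2 + r - 6 = (r - 1)(r + 2)(r + 3).
Roots (with multiplicity): -3, -2, 1.

-3, -2, 1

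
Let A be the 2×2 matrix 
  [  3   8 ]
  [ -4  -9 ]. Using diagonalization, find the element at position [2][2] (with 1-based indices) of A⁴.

Characteristic polynomial: r^2 + 6r + 5 = (r + 1)(r + 5), so the eigenvalues are -5, -1.
r=-1: eigenvector (2, -1).
r=-5: eigenvector (1, -1).
P = [[2, 1], [-1, -1]], D = diag(-1, -5), P⁻¹ = [[1, 1], [-1, -2]].
A⁴ = P·diag(1, 625)·P⁻¹ = [[-623, -1248], [624, 1249]].
The requested entry is 1249.

1249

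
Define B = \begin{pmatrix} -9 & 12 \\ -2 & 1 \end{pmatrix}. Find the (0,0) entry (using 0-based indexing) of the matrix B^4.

Characteristic polynomial: μ^2 + 8μ + 15 = (μ + 3)(μ + 5), so the eigenvalues are -5, -3.
μ=-5: eigenvector (3, 1).
μ=-3: eigenvector (2, 1).
P = [[3, 2], [1, 1]], D = diag(-5, -3), P⁻¹ = [[1, -2], [-1, 3]].
B⁴ = P·diag(625, 81)·P⁻¹ = [[1713, -3264], [544, -1007]].
The requested entry is 1713.

1713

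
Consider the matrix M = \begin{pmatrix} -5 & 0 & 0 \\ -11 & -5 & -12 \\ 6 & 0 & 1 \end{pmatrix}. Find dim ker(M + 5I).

1

M + 5I = [[0, 0, 0], [-11, 0, -12], [6, 0, 6]].
This matrix has rank 2, so its null space has dimension 3 − 2 = 1.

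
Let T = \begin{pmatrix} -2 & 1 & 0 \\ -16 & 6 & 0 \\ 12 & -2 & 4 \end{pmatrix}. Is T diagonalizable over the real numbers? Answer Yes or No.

Characteristic polynomial: p(μ) = μ^3 - 8μ^2 + 20μ - 16 = (μ - 4)(μ - 2)^2.
μ = 2 has algebraic multiplicity 2; rank(T − 2I) = 2, so geometric multiplicity = 1.
Geometric multiplicity < algebraic multiplicity, so T is not diagonalizable.

No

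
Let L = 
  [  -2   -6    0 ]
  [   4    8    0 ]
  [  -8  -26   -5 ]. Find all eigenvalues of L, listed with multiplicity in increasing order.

-5, 2, 4

Characteristic polynomial: p(μ) = μ^3 - μ^2 - 22μ + 40 = (μ - 4)(μ - 2)(μ + 5).
Roots (with multiplicity): -5, 2, 4.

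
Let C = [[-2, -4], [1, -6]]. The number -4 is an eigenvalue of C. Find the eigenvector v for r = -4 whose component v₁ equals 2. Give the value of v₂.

1

C + 4I = [[2, -4], [1, -2]].
Solving (C + 4I)v = 0 gives the eigenspace spanned by (2, 1).
With v₁ = 2, v = (2, 1), so v₂ = 1.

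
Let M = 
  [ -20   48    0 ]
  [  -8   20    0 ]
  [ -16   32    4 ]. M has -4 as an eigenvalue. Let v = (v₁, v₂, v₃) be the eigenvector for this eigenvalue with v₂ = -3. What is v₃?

-6

M + 4I = [[-16, 48, 0], [-8, 24, 0], [-16, 32, 8]].
Solving (M + 4I)v = 0 gives the eigenspace spanned by (-9, -3, -6).
With v₂ = -3, v = (-9, -3, -6), so v₃ = -6.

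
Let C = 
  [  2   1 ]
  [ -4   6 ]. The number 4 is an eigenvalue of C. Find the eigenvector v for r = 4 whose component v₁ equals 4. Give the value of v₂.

C − 4I = [[-2, 1], [-4, 2]].
Solving (C − 4I)v = 0 gives the eigenspace spanned by (4, 8).
With v₁ = 4, v = (4, 8), so v₂ = 8.

8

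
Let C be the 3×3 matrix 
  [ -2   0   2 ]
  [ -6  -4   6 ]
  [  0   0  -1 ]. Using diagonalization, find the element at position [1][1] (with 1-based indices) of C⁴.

Characteristic polynomial: t^3 + 7t^2 + 14t + 8 = (t + 1)(t + 2)(t + 4), so the eigenvalues are -4, -2, -1.
t=-2: eigenvector (1, -3, 0).
t=-4: eigenvector (0, 1, 0).
t=-1: eigenvector (2, -2, 1).
P = [[1, 0, 2], [-3, 1, -2], [0, 0, 1]], D = diag(-2, -4, -1), P⁻¹ = [[1, 0, -2], [3, 1, -4], [0, 0, 1]].
C⁴ = P·diag(16, 256, 1)·P⁻¹ = [[16, 0, -30], [720, 256, -930], [0, 0, 1]].
The requested entry is 16.

16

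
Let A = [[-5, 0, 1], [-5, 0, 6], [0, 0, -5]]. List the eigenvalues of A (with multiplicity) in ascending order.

Characteristic polynomial: p(r) = r^3 + 10r^2 + 25r = r(r + 5)^2.
Roots (with multiplicity): -5, -5, 0.

-5, -5, 0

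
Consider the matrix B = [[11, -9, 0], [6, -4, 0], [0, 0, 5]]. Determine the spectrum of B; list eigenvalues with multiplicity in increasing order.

2, 5, 5

Characteristic polynomial: p(λ) = λ^3 - 12λ^2 + 45λ - 50 = (λ - 5)^2(λ - 2).
Roots (with multiplicity): 2, 5, 5.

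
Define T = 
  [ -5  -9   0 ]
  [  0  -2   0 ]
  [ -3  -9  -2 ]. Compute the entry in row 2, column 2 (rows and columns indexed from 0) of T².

Characteristic polynomial: λ^3 + 9λ^2 + 24λ + 20 = (λ + 2)^2(λ + 5), so the eigenvalues are -5, -2, -2.
λ=-5: eigenvector (1, 0, 1).
λ=-2: eigenvector (-3, 1, -3).
λ=-2: eigenvector (0, 0, 1).
P = [[1, -3, 0], [0, 1, 0], [1, -3, 1]], D = diag(-5, -2, -2), P⁻¹ = [[1, 3, 0], [0, 1, 0], [-1, 0, 1]].
T² = P·diag(25, 4, 4)·P⁻¹ = [[25, 63, 0], [0, 4, 0], [21, 63, 4]].
The requested entry is 4.

4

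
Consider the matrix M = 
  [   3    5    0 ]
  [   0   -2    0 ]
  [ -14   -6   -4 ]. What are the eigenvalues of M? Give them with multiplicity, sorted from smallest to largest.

Characteristic polynomial: p(t) = t^3 + 3t^2 - 10t - 24 = (t - 3)(t + 2)(t + 4).
Roots (with multiplicity): -4, -2, 3.

-4, -2, 3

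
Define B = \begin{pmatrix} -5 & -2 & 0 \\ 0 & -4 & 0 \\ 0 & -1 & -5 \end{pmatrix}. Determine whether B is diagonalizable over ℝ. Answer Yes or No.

Characteristic polynomial: p(r) = r^3 + 14r^2 + 65r + 100 = (r + 4)(r + 5)^2.
r = -5 has algebraic multiplicity 2; rank(B + 5I) = 1, so geometric multiplicity = 2.
Every eigenvalue has geometric = algebraic multiplicity, so B is diagonalizable.

Yes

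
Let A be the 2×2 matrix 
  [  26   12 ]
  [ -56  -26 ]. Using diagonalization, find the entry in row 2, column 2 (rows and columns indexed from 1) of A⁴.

Characteristic polynomial: λ^2 - 4 = (λ - 2)(λ + 2), so the eigenvalues are -2, 2.
λ=-2: eigenvector (-3, 7).
λ=2: eigenvector (1, -2).
P = [[-3, 1], [7, -2]], D = diag(-2, 2), P⁻¹ = [[2, 1], [7, 3]].
A⁴ = P·diag(16, 16)·P⁻¹ = [[16, 0], [0, 16]].
The requested entry is 16.

16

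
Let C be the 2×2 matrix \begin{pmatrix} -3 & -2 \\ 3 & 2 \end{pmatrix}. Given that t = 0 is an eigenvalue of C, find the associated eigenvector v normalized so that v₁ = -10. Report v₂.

C = [[-3, -2], [3, 2]].
Solving (C)v = 0 gives the eigenspace spanned by (-10, 15).
With v₁ = -10, v = (-10, 15), so v₂ = 15.

15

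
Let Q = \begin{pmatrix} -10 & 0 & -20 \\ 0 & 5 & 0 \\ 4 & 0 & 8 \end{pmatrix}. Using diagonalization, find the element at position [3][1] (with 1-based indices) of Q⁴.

Characteristic polynomial: t^3 - 3t^2 - 10t = t(t - 5)(t + 2), so the eigenvalues are -2, 0, 5.
t=-2: eigenvector (5, 0, -2).
t=5: eigenvector (0, 1, 0).
t=0: eigenvector (-2, 0, 1).
P = [[5, 0, -2], [0, 1, 0], [-2, 0, 1]], D = diag(-2, 5, 0), P⁻¹ = [[1, 0, 2], [0, 1, 0], [2, 0, 5]].
Q⁴ = P·diag(16, 625, 0)·P⁻¹ = [[80, 0, 160], [0, 625, 0], [-32, 0, -64]].
The requested entry is -32.

-32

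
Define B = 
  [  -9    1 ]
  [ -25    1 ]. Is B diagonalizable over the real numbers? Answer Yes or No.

Characteristic polynomial: p(λ) = λ^2 + 8λ + 16 = (λ + 4)^2.
λ = -4 has algebraic multiplicity 2; rank(B + 4I) = 1, so geometric multiplicity = 1.
Geometric multiplicity < algebraic multiplicity, so B is not diagonalizable.

No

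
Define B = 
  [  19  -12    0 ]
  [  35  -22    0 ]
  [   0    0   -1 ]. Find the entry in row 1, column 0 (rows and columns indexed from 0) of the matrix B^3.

245

Characteristic polynomial: s^3 + 4s^2 + 5s + 2 = (s + 1)^2(s + 2), so the eigenvalues are -2, -1, -1.
s=-1: eigenvector (-3, -5, 0).
s=-2: eigenvector (-4, -7, 0).
s=-1: eigenvector (0, 0, 1).
P = [[-3, -4, 0], [-5, -7, 0], [0, 0, 1]], D = diag(-1, -2, -1), P⁻¹ = [[-7, 4, 0], [5, -3, 0], [0, 0, 1]].
B³ = P·diag(-1, -8, -1)·P⁻¹ = [[139, -84, 0], [245, -148, 0], [0, 0, -1]].
The requested entry is 245.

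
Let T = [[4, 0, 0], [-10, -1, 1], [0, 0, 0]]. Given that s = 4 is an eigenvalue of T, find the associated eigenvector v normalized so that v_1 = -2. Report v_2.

T − 4I = [[0, 0, 0], [-10, -5, 1], [0, 0, -4]].
Solving (T − 4I)v = 0 gives the eigenspace spanned by (-2, 4, 0).
With v_1 = -2, v = (-2, 4, 0), so v_2 = 4.

4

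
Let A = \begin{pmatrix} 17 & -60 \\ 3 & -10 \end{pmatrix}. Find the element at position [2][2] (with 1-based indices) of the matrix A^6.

Characteristic polynomial: λ^2 - 7λ + 10 = (λ - 5)(λ - 2), so the eigenvalues are 2, 5.
λ=5: eigenvector (5, 1).
λ=2: eigenvector (-4, -1).
P = [[5, -4], [1, -1]], D = diag(5, 2), P⁻¹ = [[1, -4], [1, -5]].
A⁶ = P·diag(15625, 64)·P⁻¹ = [[77869, -311220], [15561, -62180]].
The requested entry is -62180.

-62180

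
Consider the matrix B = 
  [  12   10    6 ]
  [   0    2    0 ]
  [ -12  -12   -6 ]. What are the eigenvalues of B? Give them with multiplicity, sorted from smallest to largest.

Characteristic polynomial: p(r) = r^3 - 8r^2 + 12r = r(r - 6)(r - 2).
Roots (with multiplicity): 0, 2, 6.

0, 2, 6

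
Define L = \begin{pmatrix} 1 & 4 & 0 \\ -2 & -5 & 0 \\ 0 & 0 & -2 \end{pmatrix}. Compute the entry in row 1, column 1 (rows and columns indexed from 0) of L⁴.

Characteristic polynomial: λ^3 + 6λ^2 + 11λ + 6 = (λ + 1)(λ + 2)(λ + 3), so the eigenvalues are -3, -2, -1.
λ=-3: eigenvector (1, -1, 0).
λ=-1: eigenvector (2, -1, 0).
λ=-2: eigenvector (0, 0, 1).
P = [[1, 2, 0], [-1, -1, 0], [0, 0, 1]], D = diag(-3, -1, -2), P⁻¹ = [[-1, -2, 0], [1, 1, 0], [0, 0, 1]].
L⁴ = P·diag(81, 1, 16)·P⁻¹ = [[-79, -160, 0], [80, 161, 0], [0, 0, 16]].
The requested entry is 161.

161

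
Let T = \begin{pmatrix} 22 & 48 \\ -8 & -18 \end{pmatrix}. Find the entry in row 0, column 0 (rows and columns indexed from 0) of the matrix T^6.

139840

Characteristic polynomial: r^2 - 4r - 12 = (r - 6)(r + 2), so the eigenvalues are -2, 6.
r=6: eigenvector (-3, 1).
r=-2: eigenvector (-2, 1).
P = [[-3, -2], [1, 1]], D = diag(6, -2), P⁻¹ = [[-1, -2], [1, 3]].
T⁶ = P·diag(46656, 64)·P⁻¹ = [[139840, 279552], [-46592, -93120]].
The requested entry is 139840.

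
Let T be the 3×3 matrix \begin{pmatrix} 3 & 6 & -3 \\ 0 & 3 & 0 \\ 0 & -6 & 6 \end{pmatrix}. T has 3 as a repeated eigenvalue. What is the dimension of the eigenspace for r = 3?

T − 3I = [[0, 6, -3], [0, 0, 0], [0, -6, 3]].
This matrix has rank 1, so its null space has dimension 3 − 1 = 2.

2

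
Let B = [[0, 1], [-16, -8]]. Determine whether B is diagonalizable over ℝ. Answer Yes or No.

No

Characteristic polynomial: p(μ) = μ^2 + 8μ + 16 = (μ + 4)^2.
μ = -4 has algebraic multiplicity 2; rank(B + 4I) = 1, so geometric multiplicity = 1.
Geometric multiplicity < algebraic multiplicity, so B is not diagonalizable.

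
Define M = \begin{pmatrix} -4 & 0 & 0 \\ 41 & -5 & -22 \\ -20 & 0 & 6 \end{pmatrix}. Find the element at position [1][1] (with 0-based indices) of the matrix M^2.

25

Characteristic polynomial: s^3 + 3s^2 - 34s - 120 = (s - 6)(s + 4)(s + 5), so the eigenvalues are -5, -4, 6.
s=-4: eigenvector (1, -3, 2).
s=6: eigenvector (0, -2, 1).
s=-5: eigenvector (0, 1, 0).
P = [[1, 0, 0], [-3, -2, 1], [2, 1, 0]], D = diag(-4, 6, -5), P⁻¹ = [[1, 0, 0], [-2, 0, 1], [-1, 1, 2]].
M² = P·diag(16, 36, 25)·P⁻¹ = [[16, 0, 0], [71, 25, -22], [-40, 0, 36]].
The requested entry is 25.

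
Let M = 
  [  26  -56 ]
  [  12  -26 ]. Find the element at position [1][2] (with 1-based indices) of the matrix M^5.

Characteristic polynomial: μ^2 - 4 = (μ - 2)(μ + 2), so the eigenvalues are -2, 2.
μ=2: eigenvector (7, 3).
μ=-2: eigenvector (2, 1).
P = [[7, 2], [3, 1]], D = diag(2, -2), P⁻¹ = [[1, -2], [-3, 7]].
M⁵ = P·diag(32, -32)·P⁻¹ = [[416, -896], [192, -416]].
The requested entry is -896.

-896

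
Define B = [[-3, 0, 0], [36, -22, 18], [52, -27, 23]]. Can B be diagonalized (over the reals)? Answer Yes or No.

Yes

Characteristic polynomial: p(μ) = μ^3 + 2μ^2 - 23μ - 60 = (μ - 5)(μ + 3)(μ + 4).
All 3 eigenvalues are distinct, so B is diagonalizable.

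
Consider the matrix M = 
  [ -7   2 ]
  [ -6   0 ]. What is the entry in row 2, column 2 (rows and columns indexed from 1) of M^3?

84

Characteristic polynomial: λ^2 + 7λ + 12 = (λ + 3)(λ + 4), so the eigenvalues are -4, -3.
λ=-3: eigenvector (-1, -2).
λ=-4: eigenvector (-2, -3).
P = [[-1, -2], [-2, -3]], D = diag(-3, -4), P⁻¹ = [[3, -2], [-2, 1]].
M³ = P·diag(-27, -64)·P⁻¹ = [[-175, 74], [-222, 84]].
The requested entry is 84.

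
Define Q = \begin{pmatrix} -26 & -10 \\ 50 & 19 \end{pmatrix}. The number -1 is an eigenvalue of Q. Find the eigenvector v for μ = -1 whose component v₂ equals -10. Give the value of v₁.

4

Q + 1I = [[-25, -10], [50, 20]].
Solving (Q + 1I)v = 0 gives the eigenspace spanned by (4, -10).
With v₂ = -10, v = (4, -10), so v₁ = 4.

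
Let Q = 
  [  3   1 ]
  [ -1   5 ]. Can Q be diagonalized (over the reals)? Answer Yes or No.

Characteristic polynomial: p(λ) = λ^2 - 8λ + 16 = (λ - 4)^2.
λ = 4 has algebraic multiplicity 2; rank(Q − 4I) = 1, so geometric multiplicity = 1.
Geometric multiplicity < algebraic multiplicity, so Q is not diagonalizable.

No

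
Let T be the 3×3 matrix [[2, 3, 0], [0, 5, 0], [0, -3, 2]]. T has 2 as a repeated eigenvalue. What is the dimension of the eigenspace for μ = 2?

T − 2I = [[0, 3, 0], [0, 3, 0], [0, -3, 0]].
This matrix has rank 1, so its null space has dimension 3 − 1 = 2.

2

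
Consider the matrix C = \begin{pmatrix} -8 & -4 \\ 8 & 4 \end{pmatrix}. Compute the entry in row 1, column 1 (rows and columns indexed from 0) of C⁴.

Characteristic polynomial: r^2 + 4r = r(r + 4), so the eigenvalues are -4, 0.
r=0: eigenvector (-1, 2).
r=-4: eigenvector (-1, 1).
P = [[-1, -1], [2, 1]], D = diag(0, -4), P⁻¹ = [[1, 1], [-2, -1]].
C⁴ = P·diag(0, 256)·P⁻¹ = [[512, 256], [-512, -256]].
The requested entry is -256.

-256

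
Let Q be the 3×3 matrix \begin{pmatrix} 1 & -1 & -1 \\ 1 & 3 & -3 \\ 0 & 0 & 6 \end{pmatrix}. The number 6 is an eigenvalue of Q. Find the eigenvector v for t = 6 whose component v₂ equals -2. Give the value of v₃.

2

Q − 6I = [[-5, -1, -1], [1, -3, -3], [0, 0, 0]].
Solving (Q − 6I)v = 0 gives the eigenspace spanned by (0, -2, 2).
With v₂ = -2, v = (0, -2, 2), so v₃ = 2.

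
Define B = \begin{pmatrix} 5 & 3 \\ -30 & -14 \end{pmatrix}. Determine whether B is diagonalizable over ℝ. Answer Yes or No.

Characteristic polynomial: p(λ) = λ^2 + 9λ + 20 = (λ + 4)(λ + 5).
All 2 eigenvalues are distinct, so B is diagonalizable.

Yes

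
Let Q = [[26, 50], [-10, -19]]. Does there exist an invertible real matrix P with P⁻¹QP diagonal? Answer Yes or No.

Yes

Characteristic polynomial: p(λ) = λ^2 - 7λ + 6 = (λ - 6)(λ - 1).
All 2 eigenvalues are distinct, so Q is diagonalizable.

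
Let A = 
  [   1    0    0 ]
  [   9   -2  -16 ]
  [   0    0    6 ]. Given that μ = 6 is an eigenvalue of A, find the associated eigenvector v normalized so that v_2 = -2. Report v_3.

A − 6I = [[-5, 0, 0], [9, -8, -16], [0, 0, 0]].
Solving (A − 6I)v = 0 gives the eigenspace spanned by (0, -2, 1).
With v_2 = -2, v = (0, -2, 1), so v_3 = 1.

1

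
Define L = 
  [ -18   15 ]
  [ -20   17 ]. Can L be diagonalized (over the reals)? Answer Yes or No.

Yes

Characteristic polynomial: p(t) = t^2 + t - 6 = (t - 2)(t + 3).
All 2 eigenvalues are distinct, so L is diagonalizable.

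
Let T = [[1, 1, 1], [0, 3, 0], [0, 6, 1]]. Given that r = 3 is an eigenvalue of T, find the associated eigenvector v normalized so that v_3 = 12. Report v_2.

T − 3I = [[-2, 1, 1], [0, 0, 0], [0, 6, -2]].
Solving (T − 3I)v = 0 gives the eigenspace spanned by (8, 4, 12).
With v_3 = 12, v = (8, 4, 12), so v_2 = 4.

4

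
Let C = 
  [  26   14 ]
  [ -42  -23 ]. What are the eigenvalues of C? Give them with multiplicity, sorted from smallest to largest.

Characteristic polynomial: p(μ) = μ^2 - 3μ - 10 = (μ - 5)(μ + 2).
Roots (with multiplicity): -2, 5.

-2, 5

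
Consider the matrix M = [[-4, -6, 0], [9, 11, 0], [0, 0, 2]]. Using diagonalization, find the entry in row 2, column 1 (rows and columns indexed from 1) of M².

Characteristic polynomial: t^3 - 9t^2 + 24t - 20 = (t - 5)(t - 2)^2, so the eigenvalues are 2, 2, 5.
t=5: eigenvector (-2, 3, 0).
t=2: eigenvector (1, -1, 0).
t=2: eigenvector (0, 0, 1).
P = [[-2, 1, 0], [3, -1, 0], [0, 0, 1]], D = diag(5, 2, 2), P⁻¹ = [[1, 1, 0], [3, 2, 0], [0, 0, 1]].
M² = P·diag(25, 4, 4)·P⁻¹ = [[-38, -42, 0], [63, 67, 0], [0, 0, 4]].
The requested entry is 63.

63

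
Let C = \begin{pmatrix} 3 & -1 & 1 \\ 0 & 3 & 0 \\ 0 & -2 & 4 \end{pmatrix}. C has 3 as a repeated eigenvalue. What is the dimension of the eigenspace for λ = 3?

C − 3I = [[0, -1, 1], [0, 0, 0], [0, -2, 1]].
This matrix has rank 2, so its null space has dimension 3 − 2 = 1.

1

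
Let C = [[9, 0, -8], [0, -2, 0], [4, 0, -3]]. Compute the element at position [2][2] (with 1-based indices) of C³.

Characteristic polynomial: s^3 - 4s^2 - 7s + 10 = (s - 5)(s - 1)(s + 2), so the eigenvalues are -2, 1, 5.
s=1: eigenvector (1, 0, 1).
s=-2: eigenvector (0, 1, 0).
s=5: eigenvector (-2, 0, -1).
P = [[1, 0, -2], [0, 1, 0], [1, 0, -1]], D = diag(1, -2, 5), P⁻¹ = [[-1, 0, 2], [0, 1, 0], [-1, 0, 1]].
C³ = P·diag(1, -8, 125)·P⁻¹ = [[249, 0, -248], [0, -8, 0], [124, 0, -123]].
The requested entry is -8.

-8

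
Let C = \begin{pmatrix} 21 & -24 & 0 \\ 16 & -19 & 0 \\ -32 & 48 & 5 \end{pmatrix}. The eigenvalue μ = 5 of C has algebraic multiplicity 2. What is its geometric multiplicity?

2

C − 5I = [[16, -24, 0], [16, -24, 0], [-32, 48, 0]].
This matrix has rank 1, so its null space has dimension 3 − 1 = 2.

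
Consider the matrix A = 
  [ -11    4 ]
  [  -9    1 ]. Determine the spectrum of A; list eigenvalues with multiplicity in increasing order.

-5, -5

Characteristic polynomial: p(s) = s^2 + 10s + 25 = (s + 5)^2.
Roots (with multiplicity): -5, -5.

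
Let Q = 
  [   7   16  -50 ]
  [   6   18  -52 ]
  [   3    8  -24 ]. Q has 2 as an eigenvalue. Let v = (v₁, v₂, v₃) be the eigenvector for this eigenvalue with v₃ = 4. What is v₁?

8

Q − 2I = [[5, 16, -50], [6, 16, -52], [3, 8, -26]].
Solving (Q − 2I)v = 0 gives the eigenspace spanned by (8, 10, 4).
With v₃ = 4, v = (8, 10, 4), so v₁ = 8.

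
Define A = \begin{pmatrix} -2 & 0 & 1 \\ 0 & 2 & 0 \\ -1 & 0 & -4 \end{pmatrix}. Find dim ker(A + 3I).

A + 3I = [[1, 0, 1], [0, 5, 0], [-1, 0, -1]].
This matrix has rank 2, so its null space has dimension 3 − 2 = 1.

1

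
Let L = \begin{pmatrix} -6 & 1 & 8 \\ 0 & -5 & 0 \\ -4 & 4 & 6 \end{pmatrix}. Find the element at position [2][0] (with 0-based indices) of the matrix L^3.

Characteristic polynomial: μ^3 + 5μ^2 - 4μ - 20 = (μ - 2)(μ + 2)(μ + 5), so the eigenvalues are -5, -2, 2.
μ=-2: eigenvector (2, 0, 1).
μ=-5: eigenvector (1, 1, 0).
μ=2: eigenvector (1, 0, 1).
P = [[2, 1, 1], [0, 1, 0], [1, 0, 1]], D = diag(-2, -5, 2), P⁻¹ = [[1, -1, -1], [0, 1, 0], [-1, 1, 2]].
L³ = P·diag(-8, -125, 8)·P⁻¹ = [[-24, -101, 32], [0, -125, 0], [-16, 16, 24]].
The requested entry is -16.

-16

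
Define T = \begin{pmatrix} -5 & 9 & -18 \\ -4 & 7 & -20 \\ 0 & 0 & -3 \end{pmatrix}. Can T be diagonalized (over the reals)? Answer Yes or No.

Characteristic polynomial: p(λ) = λ^3 + λ^2 - 5λ + 3 = (λ - 1)^2(λ + 3).
λ = 1 has algebraic multiplicity 2; rank(T − 1I) = 2, so geometric multiplicity = 1.
Geometric multiplicity < algebraic multiplicity, so T is not diagonalizable.

No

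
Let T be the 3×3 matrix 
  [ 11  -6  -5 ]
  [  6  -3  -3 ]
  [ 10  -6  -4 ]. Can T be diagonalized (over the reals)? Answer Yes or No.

Characteristic polynomial: p(s) = s^3 - 4s^2 + 3s = s(s - 3)(s - 1).
All 3 eigenvalues are distinct, so T is diagonalizable.

Yes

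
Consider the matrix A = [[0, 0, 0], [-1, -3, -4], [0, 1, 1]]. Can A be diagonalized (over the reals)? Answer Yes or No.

No

Characteristic polynomial: p(λ) = λ^3 + 2λ^2 + λ = λ(λ + 1)^2.
λ = -1 has algebraic multiplicity 2; rank(A + 1I) = 2, so geometric multiplicity = 1.
Geometric multiplicity < algebraic multiplicity, so A is not diagonalizable.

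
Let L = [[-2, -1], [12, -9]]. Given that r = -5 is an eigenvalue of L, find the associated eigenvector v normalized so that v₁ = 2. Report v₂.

L + 5I = [[3, -1], [12, -4]].
Solving (L + 5I)v = 0 gives the eigenspace spanned by (2, 6).
With v₁ = 2, v = (2, 6), so v₂ = 6.

6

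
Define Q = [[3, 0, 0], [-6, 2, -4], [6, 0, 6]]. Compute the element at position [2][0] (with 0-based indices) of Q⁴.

2430

Characteristic polynomial: t^3 - 11t^2 + 36t - 36 = (t - 6)(t - 3)(t - 2), so the eigenvalues are 2, 3, 6.
t=6: eigenvector (0, -1, 1).
t=2: eigenvector (0, 1, 0).
t=3: eigenvector (1, 2, -2).
P = [[0, 0, 1], [-1, 1, 2], [1, 0, -2]], D = diag(6, 2, 3), P⁻¹ = [[2, 0, 1], [0, 1, 1], [1, 0, 0]].
Q⁴ = P·diag(1296, 16, 81)·P⁻¹ = [[81, 0, 0], [-2430, 16, -1280], [2430, 0, 1296]].
The requested entry is 2430.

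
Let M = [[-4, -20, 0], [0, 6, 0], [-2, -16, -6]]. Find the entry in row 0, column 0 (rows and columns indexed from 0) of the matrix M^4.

Characteristic polynomial: λ^3 + 4λ^2 - 36λ - 144 = (λ - 6)(λ + 4)(λ + 6), so the eigenvalues are -6, -4, 6.
λ=-4: eigenvector (1, 0, -1).
λ=6: eigenvector (-2, 1, -1).
λ=-6: eigenvector (0, 0, 1).
P = [[1, -2, 0], [0, 1, 0], [-1, -1, 1]], D = diag(-4, 6, -6), P⁻¹ = [[1, 2, 0], [0, 1, 0], [1, 3, 1]].
M⁴ = P·diag(256, 1296, 1296)·P⁻¹ = [[256, -2080, 0], [0, 1296, 0], [1040, 2080, 1296]].
The requested entry is 256.

256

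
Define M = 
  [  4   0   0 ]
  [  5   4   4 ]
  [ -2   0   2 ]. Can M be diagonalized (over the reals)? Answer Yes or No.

Characteristic polynomial: p(s) = s^3 - 10s^2 + 32s - 32 = (s - 4)^2(s - 2).
s = 4 has algebraic multiplicity 2; rank(M − 4I) = 2, so geometric multiplicity = 1.
Geometric multiplicity < algebraic multiplicity, so M is not diagonalizable.

No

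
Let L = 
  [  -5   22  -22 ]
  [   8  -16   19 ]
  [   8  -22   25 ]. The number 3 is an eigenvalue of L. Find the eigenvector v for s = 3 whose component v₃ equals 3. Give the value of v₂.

L − 3I = [[-8, 22, -22], [8, -19, 19], [8, -22, 22]].
Solving (L − 3I)v = 0 gives the eigenspace spanned by (0, 3, 3).
With v₃ = 3, v = (0, 3, 3), so v₂ = 3.

3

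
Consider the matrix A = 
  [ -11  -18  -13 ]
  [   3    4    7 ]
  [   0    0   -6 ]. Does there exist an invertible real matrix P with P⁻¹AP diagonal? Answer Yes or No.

Characteristic polynomial: p(t) = t^3 + 13t^2 + 52t + 60 = (t + 2)(t + 5)(t + 6).
All 3 eigenvalues are distinct, so A is diagonalizable.

Yes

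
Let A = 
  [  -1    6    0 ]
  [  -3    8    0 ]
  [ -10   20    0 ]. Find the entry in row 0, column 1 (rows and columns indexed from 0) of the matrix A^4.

Characteristic polynomial: s^3 - 7s^2 + 10s = s(s - 5)(s - 2), so the eigenvalues are 0, 2, 5.
s=5: eigenvector (1, 1, 2).
s=2: eigenvector (-2, -1, 0).
s=0: eigenvector (0, 0, 1).
P = [[1, -2, 0], [1, -1, 0], [2, 0, 1]], D = diag(5, 2, 0), P⁻¹ = [[-1, 2, 0], [-1, 1, 0], [2, -4, 1]].
A⁴ = P·diag(625, 16, 0)·P⁻¹ = [[-593, 1218, 0], [-609, 1234, 0], [-1250, 2500, 0]].
The requested entry is 1218.

1218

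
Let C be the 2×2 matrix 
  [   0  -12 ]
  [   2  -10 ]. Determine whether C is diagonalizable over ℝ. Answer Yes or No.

Yes

Characteristic polynomial: p(λ) = λ^2 + 10λ + 24 = (λ + 4)(λ + 6).
All 2 eigenvalues are distinct, so C is diagonalizable.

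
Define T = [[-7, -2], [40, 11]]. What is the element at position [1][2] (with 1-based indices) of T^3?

Characteristic polynomial: λ^2 - 4λ + 3 = (λ - 3)(λ - 1), so the eigenvalues are 1, 3.
λ=1: eigenvector (1, -4).
λ=3: eigenvector (-1, 5).
P = [[1, -1], [-4, 5]], D = diag(1, 3), P⁻¹ = [[5, 1], [4, 1]].
T³ = P·diag(1, 27)·P⁻¹ = [[-103, -26], [520, 131]].
The requested entry is -26.

-26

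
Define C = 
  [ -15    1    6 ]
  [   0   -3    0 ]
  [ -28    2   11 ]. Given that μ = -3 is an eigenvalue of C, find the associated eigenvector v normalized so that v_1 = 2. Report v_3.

C + 3I = [[-12, 1, 6], [0, 0, 0], [-28, 2, 14]].
Solving (C + 3I)v = 0 gives the eigenspace spanned by (2, 0, 4).
With v_1 = 2, v = (2, 0, 4), so v_3 = 4.

4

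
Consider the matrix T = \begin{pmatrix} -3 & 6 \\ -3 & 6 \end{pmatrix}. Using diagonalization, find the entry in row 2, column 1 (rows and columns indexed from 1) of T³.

Characteristic polynomial: μ^2 - 3μ = μ(μ - 3), so the eigenvalues are 0, 3.
μ=0: eigenvector (2, 1).
μ=3: eigenvector (1, 1).
P = [[2, 1], [1, 1]], D = diag(0, 3), P⁻¹ = [[1, -1], [-1, 2]].
T³ = P·diag(0, 27)·P⁻¹ = [[-27, 54], [-27, 54]].
The requested entry is -27.

-27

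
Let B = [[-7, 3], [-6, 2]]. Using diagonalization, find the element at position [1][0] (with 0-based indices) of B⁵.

Characteristic polynomial: s^2 + 5s + 4 = (s + 1)(s + 4), so the eigenvalues are -4, -1.
s=-4: eigenvector (-1, -1).
s=-1: eigenvector (1, 2).
P = [[-1, 1], [-1, 2]], D = diag(-4, -1), P⁻¹ = [[-2, 1], [-1, 1]].
B⁵ = P·diag(-1024, -1)·P⁻¹ = [[-2047, 1023], [-2046, 1022]].
The requested entry is -2046.

-2046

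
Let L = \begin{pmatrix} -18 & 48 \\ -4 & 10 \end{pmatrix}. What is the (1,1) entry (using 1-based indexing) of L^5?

-31008

Characteristic polynomial: λ^2 + 8λ + 12 = (λ + 2)(λ + 6), so the eigenvalues are -6, -2.
λ=-2: eigenvector (-3, -1).
λ=-6: eigenvector (4, 1).
P = [[-3, 4], [-1, 1]], D = diag(-2, -6), P⁻¹ = [[1, -4], [1, -3]].
L⁵ = P·diag(-32, -7776)·P⁻¹ = [[-31008, 92928], [-7744, 23200]].
The requested entry is -31008.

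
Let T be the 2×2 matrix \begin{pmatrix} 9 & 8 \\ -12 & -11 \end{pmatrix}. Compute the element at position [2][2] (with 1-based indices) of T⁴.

Characteristic polynomial: μ^2 + 2μ - 3 = (μ - 1)(μ + 3), so the eigenvalues are -3, 1.
μ=-3: eigenvector (-2, 3).
μ=1: eigenvector (-1, 1).
P = [[-2, -1], [3, 1]], D = diag(-3, 1), P⁻¹ = [[1, 1], [-3, -2]].
T⁴ = P·diag(81, 1)·P⁻¹ = [[-159, -160], [240, 241]].
The requested entry is 241.

241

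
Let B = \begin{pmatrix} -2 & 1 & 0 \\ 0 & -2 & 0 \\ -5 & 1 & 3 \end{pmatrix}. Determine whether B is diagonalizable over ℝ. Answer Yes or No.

Characteristic polynomial: p(t) = t^3 + t^2 - 8t - 12 = (t - 3)(t + 2)^2.
t = -2 has algebraic multiplicity 2; rank(B + 2I) = 2, so geometric multiplicity = 1.
Geometric multiplicity < algebraic multiplicity, so B is not diagonalizable.

No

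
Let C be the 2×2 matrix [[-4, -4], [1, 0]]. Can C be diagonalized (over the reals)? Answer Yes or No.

No

Characteristic polynomial: p(r) = r^2 + 4r + 4 = (r + 2)^2.
r = -2 has algebraic multiplicity 2; rank(C + 2I) = 1, so geometric multiplicity = 1.
Geometric multiplicity < algebraic multiplicity, so C is not diagonalizable.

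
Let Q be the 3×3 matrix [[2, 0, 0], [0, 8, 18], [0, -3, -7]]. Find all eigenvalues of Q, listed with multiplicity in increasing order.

Characteristic polynomial: p(s) = s^3 - 3s^2 + 4 = (s - 2)^2(s + 1).
Roots (with multiplicity): -1, 2, 2.

-1, 2, 2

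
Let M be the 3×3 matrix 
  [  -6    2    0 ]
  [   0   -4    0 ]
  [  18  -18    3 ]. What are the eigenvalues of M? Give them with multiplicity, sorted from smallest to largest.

Characteristic polynomial: p(μ) = μ^3 + 7μ^2 - 6μ - 72 = (μ - 3)(μ + 4)(μ + 6).
Roots (with multiplicity): -6, -4, 3.

-6, -4, 3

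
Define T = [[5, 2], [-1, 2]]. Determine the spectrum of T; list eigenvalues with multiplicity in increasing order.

3, 4

Characteristic polynomial: p(r) = r^2 - 7r + 12 = (r - 4)(r - 3).
Roots (with multiplicity): 3, 4.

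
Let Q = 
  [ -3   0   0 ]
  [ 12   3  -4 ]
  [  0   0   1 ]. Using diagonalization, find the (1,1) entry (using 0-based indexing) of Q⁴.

Characteristic polynomial: r^3 - r^2 - 9r + 9 = (r - 3)(r - 1)(r + 3), so the eigenvalues are -3, 1, 3.
r=-3: eigenvector (1, -2, 0).
r=3: eigenvector (0, 1, 0).
r=1: eigenvector (0, 2, 1).
P = [[1, 0, 0], [-2, 1, 2], [0, 0, 1]], D = diag(-3, 3, 1), P⁻¹ = [[1, 0, 0], [2, 1, -2], [0, 0, 1]].
Q⁴ = P·diag(81, 81, 1)·P⁻¹ = [[81, 0, 0], [0, 81, -160], [0, 0, 1]].
The requested entry is 81.

81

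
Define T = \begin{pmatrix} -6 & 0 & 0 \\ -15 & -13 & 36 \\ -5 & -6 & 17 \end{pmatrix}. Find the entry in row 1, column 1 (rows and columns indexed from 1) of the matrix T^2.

36

Characteristic polynomial: μ^3 + 2μ^2 - 29μ - 30 = (μ - 5)(μ + 1)(μ + 6), so the eigenvalues are -6, -1, 5.
μ=-1: eigenvector (0, 3, 1).
μ=-6: eigenvector (1, 3, 1).
μ=5: eigenvector (0, 2, 1).
P = [[0, 1, 0], [3, 3, 2], [1, 1, 1]], D = diag(-1, -6, 5), P⁻¹ = [[-1, 1, -2], [1, 0, 0], [0, -1, 3]].
T² = P·diag(1, 36, 25)·P⁻¹ = [[36, 0, 0], [105, -47, 144], [35, -24, 73]].
The requested entry is 36.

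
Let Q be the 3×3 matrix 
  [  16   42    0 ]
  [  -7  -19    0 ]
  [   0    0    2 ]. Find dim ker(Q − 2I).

2

Q − 2I = [[14, 42, 0], [-7, -21, 0], [0, 0, 0]].
This matrix has rank 1, so its null space has dimension 3 − 1 = 2.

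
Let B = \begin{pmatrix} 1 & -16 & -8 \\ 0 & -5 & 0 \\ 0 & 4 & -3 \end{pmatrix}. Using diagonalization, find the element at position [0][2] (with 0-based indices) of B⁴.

160

Characteristic polynomial: λ^3 + 7λ^2 + 7λ - 15 = (λ - 1)(λ + 3)(λ + 5), so the eigenvalues are -5, -3, 1.
λ=1: eigenvector (1, 0, 0).
λ=-5: eigenvector (0, 1, -2).
λ=-3: eigenvector (2, 0, 1).
P = [[1, 0, 2], [0, 1, 0], [0, -2, 1]], D = diag(1, -5, -3), P⁻¹ = [[1, -4, -2], [0, 1, 0], [0, 2, 1]].
B⁴ = P·diag(1, 625, 81)·P⁻¹ = [[1, 320, 160], [0, 625, 0], [0, -1088, 81]].
The requested entry is 160.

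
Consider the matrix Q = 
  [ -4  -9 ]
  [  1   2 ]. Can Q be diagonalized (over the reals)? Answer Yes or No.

No

Characteristic polynomial: p(μ) = μ^2 + 2μ + 1 = (μ + 1)^2.
μ = -1 has algebraic multiplicity 2; rank(Q + 1I) = 1, so geometric multiplicity = 1.
Geometric multiplicity < algebraic multiplicity, so Q is not diagonalizable.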